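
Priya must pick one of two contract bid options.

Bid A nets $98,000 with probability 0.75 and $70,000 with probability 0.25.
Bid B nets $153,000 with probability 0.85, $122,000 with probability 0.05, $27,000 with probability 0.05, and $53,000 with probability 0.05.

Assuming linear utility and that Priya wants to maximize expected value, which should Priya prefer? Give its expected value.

Bid B ($140,150)

Bid A = 0.75 × 98000 + 0.25 × 70000 = 73500 + 17500 = 91000
Bid B = 0.85 × 153000 + 0.05 × 122000 + 0.05 × 27000 + 0.05 × 53000 = 130050 + 6100 + 1350 + 2650 = 140150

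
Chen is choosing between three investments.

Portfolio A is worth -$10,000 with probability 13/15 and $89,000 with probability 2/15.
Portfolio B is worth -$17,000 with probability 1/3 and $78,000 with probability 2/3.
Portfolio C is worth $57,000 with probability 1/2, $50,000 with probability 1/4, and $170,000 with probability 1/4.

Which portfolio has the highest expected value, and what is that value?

Portfolio A = 13/15 × (-10000) + 2/15 × 89000 = -8666.6667 + 11866.6667 = 3200
Portfolio B = 1/3 × (-17000) + 2/3 × 78000 = -5666.6667 + 52000 = 46333.3333
Portfolio C = 1/2 × 57000 + 1/4 × 50000 + 1/4 × 170000 = 28500 + 12500 + 42500 = 83500

Portfolio C ($83,500)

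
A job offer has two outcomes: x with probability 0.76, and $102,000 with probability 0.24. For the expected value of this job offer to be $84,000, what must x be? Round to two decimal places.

0.76·x + 0.24·102000 = 84000
0.76·x = 84000 − 24480 = 59520
x = 59520 / 0.76 = 78315.7895

x = $78,315.79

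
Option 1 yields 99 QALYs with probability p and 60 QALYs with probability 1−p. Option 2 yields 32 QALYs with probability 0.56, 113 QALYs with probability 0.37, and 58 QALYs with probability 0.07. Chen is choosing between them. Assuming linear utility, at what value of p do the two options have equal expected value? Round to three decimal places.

p = 0.097

EV(Option 2) = 0.56 × 32 + 0.37 × 113 + 0.07 × 58 = 17.92 + 41.81 + 4.06 = 63.79
p·99 + (1−p)·60 = 63.79
39p + 60 = 63.79
p = (63.79 − 60) / 39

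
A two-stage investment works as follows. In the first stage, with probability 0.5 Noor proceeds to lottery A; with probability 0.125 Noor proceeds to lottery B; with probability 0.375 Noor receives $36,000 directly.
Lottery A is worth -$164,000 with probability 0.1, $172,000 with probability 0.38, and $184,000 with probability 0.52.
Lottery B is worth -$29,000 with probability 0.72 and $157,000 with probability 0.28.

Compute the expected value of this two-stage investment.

EV(A) = 0.1 × (-164000) + 0.38 × 172000 + 0.52 × 184000 = -16400 + 65360 + 95680 = 144640
EV(B) = 0.72 × (-29000) + 0.28 × 157000 = -20880 + 43960 = 23080
Branch C: 36000 (certain)
Overall = 0.5 × 144640 + 0.125 × 23080 + 0.375 × 36000 = 72320 + 2885 + 13500 = 88705

$88,705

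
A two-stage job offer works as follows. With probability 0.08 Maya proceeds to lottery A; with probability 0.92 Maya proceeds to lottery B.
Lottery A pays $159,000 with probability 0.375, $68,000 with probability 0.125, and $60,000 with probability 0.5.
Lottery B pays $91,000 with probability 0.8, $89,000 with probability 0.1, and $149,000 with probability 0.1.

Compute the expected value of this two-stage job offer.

EV(A) = 0.375 × 159000 + 0.125 × 68000 + 0.5 × 60000 = 59625 + 8500 + 30000 = 98125
EV(B) = 0.8 × 91000 + 0.1 × 89000 + 0.1 × 149000 = 72800 + 8900 + 14900 = 96600
Overall = 0.08 × 98125 + 0.92 × 96600 = 7850 + 88872 = 96722

$96,722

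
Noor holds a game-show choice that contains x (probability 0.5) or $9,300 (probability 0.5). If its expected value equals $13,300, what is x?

x = $17,300

0.5·x + 0.5·9300 = 13300
0.5·x = 13300 − 4650 = 8650
x = 8650 / 0.5 = 17300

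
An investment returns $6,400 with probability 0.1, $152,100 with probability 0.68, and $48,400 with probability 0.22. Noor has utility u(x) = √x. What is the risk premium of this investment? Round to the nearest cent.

$11,289.44

E[u] = 0.1·√6400 + 0.68·√152100 + 0.22·√48400 = 0.1·80 + 0.68·390 + 0.22·220 = 321.6
CE = (321.6)² = 103426.56
Risk premium = EV − CE = 114716 − 103426.56 = 11289.44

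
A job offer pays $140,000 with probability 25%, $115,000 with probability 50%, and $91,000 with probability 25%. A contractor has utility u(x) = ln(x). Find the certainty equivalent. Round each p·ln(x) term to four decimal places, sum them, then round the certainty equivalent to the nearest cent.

E[u] = 0.25·ln(140000) + 0.5·ln(115000) + 0.25·ln(91000) = 2.9623 + 5.8263 + 2.8547 = 11.6433
CE = e^11.6433 ≈ 113925.50

$113,925.50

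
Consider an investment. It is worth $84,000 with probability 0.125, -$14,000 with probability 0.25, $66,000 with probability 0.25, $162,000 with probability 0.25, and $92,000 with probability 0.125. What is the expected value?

EV = 0.125 × 84000 + 0.25 × (-14000) + 0.25 × 66000 + 0.25 × 162000 + 0.125 × 92000 = 10500 − 3500 + 16500 + 40500 + 11500 = 75500

$75,500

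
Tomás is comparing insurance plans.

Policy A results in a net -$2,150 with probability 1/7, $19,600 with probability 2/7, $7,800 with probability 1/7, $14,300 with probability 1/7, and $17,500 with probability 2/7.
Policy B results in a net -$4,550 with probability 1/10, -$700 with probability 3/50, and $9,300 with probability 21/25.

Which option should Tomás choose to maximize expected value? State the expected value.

Policy A ($13,450)

Policy A = 1/7 × (-2150) + 2/7 × 19600 + 1/7 × 7800 + 1/7 × 14300 + 2/7 × 17500 = -307.1429 + 5600 + 1114.2857 + 2042.8571 + 5000 = 13450
Policy B = 1/10 × (-4550) + 3/50 × (-700) + 21/25 × 9300 = -455 − 42 + 7812 = 7315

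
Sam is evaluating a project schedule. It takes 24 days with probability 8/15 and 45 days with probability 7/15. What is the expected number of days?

33.8 days

EV = 8/15 × 24 + 7/15 × 45 = 12.8 + 21 = 33.8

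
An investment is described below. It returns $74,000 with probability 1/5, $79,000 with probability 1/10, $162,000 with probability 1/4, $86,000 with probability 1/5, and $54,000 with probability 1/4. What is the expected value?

EV = 1/5 × 74000 + 1/10 × 79000 + 1/4 × 162000 + 1/5 × 86000 + 1/4 × 54000 = 14800 + 7900 + 40500 + 17200 + 13500 = 93900

$93,900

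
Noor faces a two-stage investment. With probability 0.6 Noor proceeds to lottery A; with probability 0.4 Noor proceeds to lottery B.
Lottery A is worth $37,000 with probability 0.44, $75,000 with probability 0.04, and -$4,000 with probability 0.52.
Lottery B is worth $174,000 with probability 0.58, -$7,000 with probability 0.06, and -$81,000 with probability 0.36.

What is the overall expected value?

$38,856

EV(A) = 0.44 × 37000 + 0.04 × 75000 + 0.52 × (-4000) = 16280 + 3000 − 2080 = 17200
EV(B) = 0.58 × 174000 + 0.06 × (-7000) + 0.36 × (-81000) = 100920 − 420 − 29160 = 71340
Overall = 0.6 × 17200 + 0.4 × 71340 = 10320 + 28536 = 38856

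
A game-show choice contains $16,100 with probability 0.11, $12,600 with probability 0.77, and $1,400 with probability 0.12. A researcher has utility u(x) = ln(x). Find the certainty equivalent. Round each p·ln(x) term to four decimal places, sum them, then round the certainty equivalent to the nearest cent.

E[u] = 0.11·ln(16100) + 0.77·ln(12600) + 0.12·ln(1400) = 1.0655 + 7.2699 + 0.8693 = 9.2047
CE = e^9.2047 ≈ 9943.76

$9,943.76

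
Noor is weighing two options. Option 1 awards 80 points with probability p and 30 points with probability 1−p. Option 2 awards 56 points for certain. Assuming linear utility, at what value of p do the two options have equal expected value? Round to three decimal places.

p = 0.520

p·80 + (1−p)·30 = 56
50p + 30 = 56
p = (56 − 30) / 50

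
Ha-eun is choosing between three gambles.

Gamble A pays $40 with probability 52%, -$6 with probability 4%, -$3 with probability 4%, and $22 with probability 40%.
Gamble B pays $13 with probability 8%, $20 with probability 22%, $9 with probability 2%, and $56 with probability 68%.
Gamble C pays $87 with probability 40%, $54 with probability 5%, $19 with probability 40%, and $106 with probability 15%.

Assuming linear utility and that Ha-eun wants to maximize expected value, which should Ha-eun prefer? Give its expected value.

Gamble C ($61)

Gamble A = 0.52 × 40 + 0.04 × (-6) + 0.04 × (-3) + 0.4 × 22 = 20.8 − 0.24 − 0.12 + 8.8 = 29.24
Gamble B = 0.08 × 13 + 0.22 × 20 + 0.02 × 9 + 0.68 × 56 = 1.04 + 4.4 + 0.18 + 38.08 = 43.7
Gamble C = 0.4 × 87 + 0.05 × 54 + 0.4 × 19 + 0.15 × 106 = 34.8 + 2.7 + 7.6 + 15.9 = 61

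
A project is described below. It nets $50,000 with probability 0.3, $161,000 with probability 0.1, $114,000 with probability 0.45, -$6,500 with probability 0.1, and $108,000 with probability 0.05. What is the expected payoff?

EV = 0.3 × 50000 + 0.1 × 161000 + 0.45 × 114000 + 0.1 × (-6500) + 0.05 × 108000 = 15000 + 16100 + 51300 − 650 + 5400 = 87150

$87,150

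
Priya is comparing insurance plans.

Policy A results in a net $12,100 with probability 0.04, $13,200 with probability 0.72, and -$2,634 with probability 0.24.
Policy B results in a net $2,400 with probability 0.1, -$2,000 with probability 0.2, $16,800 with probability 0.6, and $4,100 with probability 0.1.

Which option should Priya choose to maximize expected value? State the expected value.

Policy A = 0.04 × 12100 + 0.72 × 13200 + 0.24 × (-2634) = 484 + 9504 − 632.16 = 9355.84
Policy B = 0.1 × 2400 + 0.2 × (-2000) + 0.6 × 16800 + 0.1 × 4100 = 240 − 400 + 10080 + 410 = 10330

Policy B ($10,330)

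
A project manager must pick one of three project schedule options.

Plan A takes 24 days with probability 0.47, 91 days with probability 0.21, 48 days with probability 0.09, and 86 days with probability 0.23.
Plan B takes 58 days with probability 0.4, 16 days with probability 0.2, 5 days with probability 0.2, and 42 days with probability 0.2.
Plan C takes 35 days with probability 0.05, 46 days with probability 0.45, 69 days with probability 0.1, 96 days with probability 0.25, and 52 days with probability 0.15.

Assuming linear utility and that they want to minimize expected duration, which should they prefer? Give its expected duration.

Plan B (35.8 days)

Plan A = 0.47 × 24 + 0.21 × 91 + 0.09 × 48 + 0.23 × 86 = 11.28 + 19.11 + 4.32 + 19.78 = 54.49
Plan B = 0.4 × 58 + 0.2 × 16 + 0.2 × 5 + 0.2 × 42 = 23.2 + 3.2 + 1 + 8.4 = 35.8
Plan C = 0.05 × 35 + 0.45 × 46 + 0.1 × 69 + 0.25 × 96 + 0.15 × 52 = 1.75 + 20.7 + 6.9 + 24 + 7.8 = 61.15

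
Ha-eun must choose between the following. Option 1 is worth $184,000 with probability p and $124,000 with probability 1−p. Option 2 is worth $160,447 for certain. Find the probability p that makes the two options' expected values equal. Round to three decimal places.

p·184000 + (1−p)·124000 = 160447
60000p + 124000 = 160447
p = (160447 − 124000) / 60000

p = 0.607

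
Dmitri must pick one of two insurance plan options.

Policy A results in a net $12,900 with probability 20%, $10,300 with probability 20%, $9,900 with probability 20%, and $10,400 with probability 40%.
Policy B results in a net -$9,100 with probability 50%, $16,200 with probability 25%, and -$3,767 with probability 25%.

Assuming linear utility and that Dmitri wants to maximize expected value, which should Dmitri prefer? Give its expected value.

Policy A = 0.2 × 12900 + 0.2 × 10300 + 0.2 × 9900 + 0.4 × 10400 = 2580 + 2060 + 1980 + 4160 = 10780
Policy B = 0.5 × (-9100) + 0.25 × 16200 + 0.25 × (-3767) = -4550 + 4050 − 941.75 = -1441.75

Policy A ($10,780)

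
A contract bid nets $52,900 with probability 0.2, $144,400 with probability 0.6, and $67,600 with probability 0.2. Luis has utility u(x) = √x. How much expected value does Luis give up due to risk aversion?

E[u] = 0.2·√52900 + 0.6·√144400 + 0.2·√67600 = 0.2·230 + 0.6·380 + 0.2·260 = 326
CE = (326)² = 106276
Risk premium = EV − CE = 110740 − 106276 = 4464

$4,464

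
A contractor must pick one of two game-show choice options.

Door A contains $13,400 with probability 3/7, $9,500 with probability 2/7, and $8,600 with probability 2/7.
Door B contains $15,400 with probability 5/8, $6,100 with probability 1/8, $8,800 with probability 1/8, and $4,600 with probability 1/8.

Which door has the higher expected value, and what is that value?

Door B ($12,062.50)

Door A = 3/7 × 13400 + 2/7 × 9500 + 2/7 × 8600 = 5742.8571 + 2714.2857 + 2457.1429 = 10914.2857
Door B = 5/8 × 15400 + 1/8 × 6100 + 1/8 × 8800 + 1/8 × 4600 = 9625 + 762.5 + 1100 + 575 = 12062.5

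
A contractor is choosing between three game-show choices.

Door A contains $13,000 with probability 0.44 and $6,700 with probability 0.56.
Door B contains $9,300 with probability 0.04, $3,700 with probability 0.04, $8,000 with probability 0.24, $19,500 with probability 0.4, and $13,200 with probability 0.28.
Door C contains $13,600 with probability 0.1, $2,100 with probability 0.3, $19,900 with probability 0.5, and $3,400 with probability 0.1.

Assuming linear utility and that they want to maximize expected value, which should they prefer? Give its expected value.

Door A = 0.44 × 13000 + 0.56 × 6700 = 5720 + 3752 = 9472
Door B = 0.04 × 9300 + 0.04 × 3700 + 0.24 × 8000 + 0.4 × 19500 + 0.28 × 13200 = 372 + 148 + 1920 + 7800 + 3696 = 13936
Door C = 0.1 × 13600 + 0.3 × 2100 + 0.5 × 19900 + 0.1 × 3400 = 1360 + 630 + 9950 + 340 = 12280

Door B ($13,936)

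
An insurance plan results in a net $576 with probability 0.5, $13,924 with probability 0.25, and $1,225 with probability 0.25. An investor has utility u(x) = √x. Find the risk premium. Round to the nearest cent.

E[u] = 0.5·√576 + 0.25·√13924 + 0.25·√1225 = 0.5·24 + 0.25·118 + 0.25·35 = 50.25
CE = (50.25)² = 2525.0625
Risk premium = EV − CE = 4075.25 − 2525.0625 = 1550.1875

$1,550.19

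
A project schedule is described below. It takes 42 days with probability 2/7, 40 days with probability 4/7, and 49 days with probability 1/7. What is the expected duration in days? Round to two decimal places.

41.86 days

EV = 2/7 × 42 + 4/7 × 40 + 1/7 × 49 = 12 + 22.8571 + 7 = 41.8571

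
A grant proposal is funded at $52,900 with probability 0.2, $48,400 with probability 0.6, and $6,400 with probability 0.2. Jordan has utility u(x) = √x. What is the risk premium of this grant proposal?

E[u] = 0.2·√52900 + 0.6·√48400 + 0.2·√6400 = 0.2·230 + 0.6·220 + 0.2·80 = 194
CE = (194)² = 37636
Risk premium = EV − CE = 40900 − 37636 = 3264

$3,264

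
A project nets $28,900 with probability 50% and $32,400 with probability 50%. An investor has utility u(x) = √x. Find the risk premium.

$25

E[u] = 0.5·√28900 + 0.5·√32400 = 0.5·170 + 0.5·180 = 175
CE = (175)² = 30625
Risk premium = EV − CE = 30650 − 30625 = 25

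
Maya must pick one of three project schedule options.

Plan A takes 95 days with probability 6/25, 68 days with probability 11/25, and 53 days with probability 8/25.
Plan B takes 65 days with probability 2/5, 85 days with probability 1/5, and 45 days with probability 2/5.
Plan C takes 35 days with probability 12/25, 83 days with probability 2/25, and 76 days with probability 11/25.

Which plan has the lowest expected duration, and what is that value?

Plan C (56.88 days)

Plan A = 6/25 × 95 + 11/25 × 68 + 8/25 × 53 = 22.8 + 29.92 + 16.96 = 69.68
Plan B = 2/5 × 65 + 1/5 × 85 + 2/5 × 45 = 26 + 17 + 18 = 61
Plan C = 12/25 × 35 + 2/25 × 83 + 11/25 × 76 = 16.8 + 6.64 + 33.44 = 56.88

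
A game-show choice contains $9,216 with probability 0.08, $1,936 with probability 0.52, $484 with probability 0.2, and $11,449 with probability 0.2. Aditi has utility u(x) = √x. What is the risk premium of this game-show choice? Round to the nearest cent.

$954.15

E[u] = 0.08·√9216 + 0.52·√1936 + 0.2·√484 + 0.2·√11449 = 0.08·96 + 0.52·44 + 0.2·22 + 0.2·107 = 56.36
CE = (56.36)² = 3176.4496
Risk premium = EV − CE = 4130.6 − 3176.4496 = 954.1504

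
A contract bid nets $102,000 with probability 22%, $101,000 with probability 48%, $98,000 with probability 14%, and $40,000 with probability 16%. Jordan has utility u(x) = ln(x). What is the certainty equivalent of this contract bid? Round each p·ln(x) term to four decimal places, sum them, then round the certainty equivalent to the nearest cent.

$86,916.22

E[u] = 0.22·ln(102000) + 0.48·ln(101000) + 0.14·ln(98000) + 0.16·ln(40000) = 2.5372 + 5.5310 + 1.6090 + 1.6955 = 11.3727
CE = e^11.3727 ≈ 86916.22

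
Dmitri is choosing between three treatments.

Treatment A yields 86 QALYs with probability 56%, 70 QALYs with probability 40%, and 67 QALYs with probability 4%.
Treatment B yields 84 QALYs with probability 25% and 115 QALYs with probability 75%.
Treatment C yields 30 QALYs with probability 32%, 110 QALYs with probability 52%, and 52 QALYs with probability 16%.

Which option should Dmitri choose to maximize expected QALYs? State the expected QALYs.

Treatment A = 0.56 × 86 + 0.4 × 70 + 0.04 × 67 = 48.16 + 28 + 2.68 = 78.84
Treatment B = 0.25 × 84 + 0.75 × 115 = 21 + 86.25 = 107.25
Treatment C = 0.32 × 30 + 0.52 × 110 + 0.16 × 52 = 9.6 + 57.2 + 8.32 = 75.12

Treatment B (107.25 QALYs)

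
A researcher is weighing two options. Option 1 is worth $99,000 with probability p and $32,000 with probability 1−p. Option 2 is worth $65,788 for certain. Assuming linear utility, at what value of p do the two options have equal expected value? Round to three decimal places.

p = 0.504

p·99000 + (1−p)·32000 = 65788
67000p + 32000 = 65788
p = (65788 − 32000) / 67000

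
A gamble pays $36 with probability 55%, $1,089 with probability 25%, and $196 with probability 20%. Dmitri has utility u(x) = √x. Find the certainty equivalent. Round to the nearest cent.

$205.92

E[u] = 0.55·√36 + 0.25·√1089 + 0.2·√196 = 0.55·6 + 0.25·33 + 0.2·14 = 14.35
CE = (14.35)² = 205.9225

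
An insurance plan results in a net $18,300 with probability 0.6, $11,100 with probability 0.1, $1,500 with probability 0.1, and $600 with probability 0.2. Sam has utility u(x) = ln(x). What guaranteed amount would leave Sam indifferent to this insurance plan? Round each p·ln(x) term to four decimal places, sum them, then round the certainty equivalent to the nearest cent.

E[u] = 0.6·ln(18300) + 0.1·ln(11100) + 0.1·ln(1500) + 0.2·ln(600) = 5.8888 + 0.9315 + 0.7313 + 1.2794 = 8.8310
CE = e^8.8310 ≈ 6843.13

$6,843.13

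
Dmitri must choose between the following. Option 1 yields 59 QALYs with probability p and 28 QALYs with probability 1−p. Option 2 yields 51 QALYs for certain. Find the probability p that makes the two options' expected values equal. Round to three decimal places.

p = 0.742

p·59 + (1−p)·28 = 51
31p + 28 = 51
p = (51 − 28) / 31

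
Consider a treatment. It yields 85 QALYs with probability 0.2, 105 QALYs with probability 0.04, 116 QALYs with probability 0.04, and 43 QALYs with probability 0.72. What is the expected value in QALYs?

56.8 QALYs

EV = 0.2 × 85 + 0.04 × 105 + 0.04 × 116 + 0.72 × 43 = 17 + 4.2 + 4.64 + 30.96 = 56.8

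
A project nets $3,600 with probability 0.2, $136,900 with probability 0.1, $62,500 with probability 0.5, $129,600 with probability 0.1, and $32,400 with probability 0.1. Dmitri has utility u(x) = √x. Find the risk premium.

E[u] = 0.2·√3600 + 0.1·√136900 + 0.5·√62500 + 0.1·√129600 + 0.1·√32400 = 0.2·60 + 0.1·370 + 0.5·250 + 0.1·360 + 0.1·180 = 228
CE = (228)² = 51984
Risk premium = EV − CE = 61860 − 51984 = 9876

$9,876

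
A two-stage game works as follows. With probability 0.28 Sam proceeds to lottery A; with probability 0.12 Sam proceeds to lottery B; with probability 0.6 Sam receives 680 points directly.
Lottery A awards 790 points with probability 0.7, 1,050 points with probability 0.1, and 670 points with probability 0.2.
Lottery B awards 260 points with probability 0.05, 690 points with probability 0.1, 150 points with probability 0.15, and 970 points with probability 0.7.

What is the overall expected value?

EV(A) = 0.7 × 790 + 0.1 × 1050 + 0.2 × 670 = 553 + 105 + 134 = 792
EV(B) = 0.05 × 260 + 0.1 × 690 + 0.15 × 150 + 0.7 × 970 = 13 + 69 + 22.5 + 679 = 783.5
Branch C: 680 (certain)
Overall = 0.28 × 792 + 0.12 × 783.5 + 0.6 × 680 = 221.76 + 94.02 + 408 = 723.78

723.78 points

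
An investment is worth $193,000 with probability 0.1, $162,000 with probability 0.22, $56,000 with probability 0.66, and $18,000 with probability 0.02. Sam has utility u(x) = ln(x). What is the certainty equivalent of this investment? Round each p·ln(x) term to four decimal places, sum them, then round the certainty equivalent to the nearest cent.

E[u] = 0.1·ln(193000) + 0.22·ln(162000) + 0.66·ln(56000) + 0.02·ln(18000) = 1.2170 + 2.6390 + 7.2159 + 0.1960 = 11.2679
CE = e^11.2679 ≈ 78268.46

$78,268.46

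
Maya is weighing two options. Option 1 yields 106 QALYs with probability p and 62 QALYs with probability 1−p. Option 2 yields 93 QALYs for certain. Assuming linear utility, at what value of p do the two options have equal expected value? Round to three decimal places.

p = 0.705

p·106 + (1−p)·62 = 93
44p + 62 = 93
p = (93 − 62) / 44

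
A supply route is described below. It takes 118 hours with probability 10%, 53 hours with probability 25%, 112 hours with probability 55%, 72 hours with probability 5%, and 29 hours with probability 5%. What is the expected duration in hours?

EV = 0.1 × 118 + 0.25 × 53 + 0.55 × 112 + 0.05 × 72 + 0.05 × 29 = 11.8 + 13.25 + 61.6 + 3.6 + 1.45 = 91.7

91.7 hours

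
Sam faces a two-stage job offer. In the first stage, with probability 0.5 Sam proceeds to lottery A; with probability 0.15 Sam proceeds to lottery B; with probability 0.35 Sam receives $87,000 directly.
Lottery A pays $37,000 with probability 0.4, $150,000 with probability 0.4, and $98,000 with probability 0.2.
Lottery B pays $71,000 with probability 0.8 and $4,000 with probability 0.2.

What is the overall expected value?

$86,290

EV(A) = 0.4 × 37000 + 0.4 × 150000 + 0.2 × 98000 = 14800 + 60000 + 19600 = 94400
EV(B) = 0.8 × 71000 + 0.2 × 4000 = 56800 + 800 = 57600
Branch C: 87000 (certain)
Overall = 0.5 × 94400 + 0.15 × 57600 + 0.35 × 87000 = 47200 + 8640 + 30450 = 86290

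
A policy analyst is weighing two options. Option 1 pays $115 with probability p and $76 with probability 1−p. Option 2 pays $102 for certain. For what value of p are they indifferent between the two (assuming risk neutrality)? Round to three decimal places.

p = 0.667

p·115 + (1−p)·76 = 102
39p + 76 = 102
p = (102 − 76) / 39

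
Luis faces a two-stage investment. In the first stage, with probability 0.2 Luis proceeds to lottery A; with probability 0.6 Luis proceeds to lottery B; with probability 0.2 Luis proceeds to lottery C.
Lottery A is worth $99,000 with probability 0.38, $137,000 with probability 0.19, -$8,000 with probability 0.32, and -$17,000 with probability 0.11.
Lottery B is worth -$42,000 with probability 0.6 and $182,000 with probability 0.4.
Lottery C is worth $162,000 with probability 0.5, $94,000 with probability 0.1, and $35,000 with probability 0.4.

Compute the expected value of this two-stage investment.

$61,284

EV(A) = 0.38 × 99000 + 0.19 × 137000 + 0.32 × (-8000) + 0.11 × (-17000) = 37620 + 26030 − 2560 − 1870 = 59220
EV(B) = 0.6 × (-42000) + 0.4 × 182000 = -25200 + 72800 = 47600
EV(C) = 0.5 × 162000 + 0.1 × 94000 + 0.4 × 35000 = 81000 + 9400 + 14000 = 104400
Overall = 0.2 × 59220 + 0.6 × 47600 + 0.2 × 104400 = 11844 + 28560 + 20880 = 61284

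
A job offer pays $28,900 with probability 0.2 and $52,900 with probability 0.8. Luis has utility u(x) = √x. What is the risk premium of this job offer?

E[u] = 0.2·√28900 + 0.8·√52900 = 0.2·170 + 0.8·230 = 218
CE = (218)² = 47524
Risk premium = EV − CE = 48100 − 47524 = 576

$576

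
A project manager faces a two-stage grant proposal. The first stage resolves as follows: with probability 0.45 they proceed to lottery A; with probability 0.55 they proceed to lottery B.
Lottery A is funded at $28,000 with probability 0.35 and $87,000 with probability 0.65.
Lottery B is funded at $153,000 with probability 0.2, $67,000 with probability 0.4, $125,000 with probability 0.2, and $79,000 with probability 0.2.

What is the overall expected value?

$83,867.50

EV(A) = 0.35 × 28000 + 0.65 × 87000 = 9800 + 56550 = 66350
EV(B) = 0.2 × 153000 + 0.4 × 67000 + 0.2 × 125000 + 0.2 × 79000 = 30600 + 26800 + 25000 + 15800 = 98200
Overall = 0.45 × 66350 + 0.55 × 98200 = 29857.5 + 54010 = 83867.5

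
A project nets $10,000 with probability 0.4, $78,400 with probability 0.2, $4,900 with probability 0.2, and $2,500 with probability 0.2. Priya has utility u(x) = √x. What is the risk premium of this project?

$6,760

E[u] = 0.4·√10000 + 0.2·√78400 + 0.2·√4900 + 0.2·√2500 = 0.4·100 + 0.2·280 + 0.2·70 + 0.2·50 = 120
CE = (120)² = 14400
Risk premium = EV − CE = 21160 − 14400 = 6760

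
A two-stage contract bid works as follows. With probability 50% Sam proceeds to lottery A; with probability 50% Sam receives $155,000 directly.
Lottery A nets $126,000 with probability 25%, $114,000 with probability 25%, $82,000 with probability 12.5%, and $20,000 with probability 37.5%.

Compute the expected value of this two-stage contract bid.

EV(A) = 0.25 × 126000 + 0.25 × 114000 + 0.125 × 82000 + 0.375 × 20000 = 31500 + 28500 + 10250 + 7500 = 77750
Branch B: 155000 (certain)
Overall = 0.5 × 77750 + 0.5 × 155000 = 38875 + 77500 = 116375

$116,375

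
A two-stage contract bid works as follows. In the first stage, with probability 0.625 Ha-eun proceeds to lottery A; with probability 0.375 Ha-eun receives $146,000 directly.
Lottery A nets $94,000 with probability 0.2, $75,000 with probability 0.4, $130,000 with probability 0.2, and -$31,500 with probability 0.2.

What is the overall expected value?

$97,562.50

EV(A) = 0.2 × 94000 + 0.4 × 75000 + 0.2 × 130000 + 0.2 × (-31500) = 18800 + 30000 + 26000 − 6300 = 68500
Branch B: 146000 (certain)
Overall = 0.625 × 68500 + 0.375 × 146000 = 42812.5 + 54750 = 97562.5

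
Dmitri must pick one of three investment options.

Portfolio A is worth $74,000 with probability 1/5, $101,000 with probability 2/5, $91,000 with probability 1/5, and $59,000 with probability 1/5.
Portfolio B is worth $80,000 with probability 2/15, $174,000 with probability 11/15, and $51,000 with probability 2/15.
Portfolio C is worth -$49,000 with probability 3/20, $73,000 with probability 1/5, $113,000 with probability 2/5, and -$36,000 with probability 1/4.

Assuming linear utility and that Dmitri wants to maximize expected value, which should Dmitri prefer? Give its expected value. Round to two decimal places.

Portfolio A = 1/5 × 74000 + 2/5 × 101000 + 1/5 × 91000 + 1/5 × 59000 = 14800 + 40400 + 18200 + 11800 = 85200
Portfolio B = 2/15 × 80000 + 11/15 × 174000 + 2/15 × 51000 = 10666.6667 + 127600 + 6800 = 145066.6667
Portfolio C = 3/20 × (-49000) + 1/5 × 73000 + 2/5 × 113000 + 1/4 × (-36000) = -7350 + 14600 + 45200 − 9000 = 43450

Portfolio B ($145,066.67)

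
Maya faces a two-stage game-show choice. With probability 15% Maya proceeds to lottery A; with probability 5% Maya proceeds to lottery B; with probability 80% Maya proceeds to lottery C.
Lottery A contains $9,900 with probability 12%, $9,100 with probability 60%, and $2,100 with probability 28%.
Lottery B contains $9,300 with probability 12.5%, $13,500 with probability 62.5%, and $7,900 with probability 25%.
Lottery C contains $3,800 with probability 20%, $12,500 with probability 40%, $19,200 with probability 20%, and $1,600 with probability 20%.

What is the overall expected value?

$9,600.15

EV(A) = 0.12 × 9900 + 0.6 × 9100 + 0.28 × 2100 = 1188 + 5460 + 588 = 7236
EV(B) = 0.125 × 9300 + 0.625 × 13500 + 0.25 × 7900 = 1162.5 + 8437.5 + 1975 = 11575
EV(C) = 0.2 × 3800 + 0.4 × 12500 + 0.2 × 19200 + 0.2 × 1600 = 760 + 5000 + 3840 + 320 = 9920
Overall = 0.15 × 7236 + 0.05 × 11575 + 0.8 × 9920 = 1085.4 + 578.75 + 7936 = 9600.15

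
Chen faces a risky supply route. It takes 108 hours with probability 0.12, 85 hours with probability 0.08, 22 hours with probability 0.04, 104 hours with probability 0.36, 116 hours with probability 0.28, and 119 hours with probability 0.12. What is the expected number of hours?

104.84 hours

EV = 0.12 × 108 + 0.08 × 85 + 0.04 × 22 + 0.36 × 104 + 0.28 × 116 + 0.12 × 119 = 12.96 + 6.8 + 0.88 + 37.44 + 32.48 + 14.28 = 104.84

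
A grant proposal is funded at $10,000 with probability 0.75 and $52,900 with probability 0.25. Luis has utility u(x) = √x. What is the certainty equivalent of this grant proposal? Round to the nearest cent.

E[u] = 0.75·√10000 + 0.25·√52900 = 0.75·100 + 0.25·230 = 132.5
CE = (132.5)² = 17556.25

$17,556.25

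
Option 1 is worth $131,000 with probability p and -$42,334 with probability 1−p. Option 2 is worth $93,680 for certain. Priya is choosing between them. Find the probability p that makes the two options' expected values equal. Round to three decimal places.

p = 0.785

p·131000 + (1−p)·(-42334) = 93680
173334p − 42334 = 93680
p = (93680 + 42334) / 173334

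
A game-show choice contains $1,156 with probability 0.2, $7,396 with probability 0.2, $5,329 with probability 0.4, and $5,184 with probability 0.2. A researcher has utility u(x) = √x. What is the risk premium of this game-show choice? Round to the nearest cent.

E[u] = 0.2·√1156 + 0.2·√7396 + 0.4·√5329 + 0.2·√5184 = 0.2·34 + 0.2·86 + 0.4·73 + 0.2·72 = 67.6
CE = (67.6)² = 4569.76
Risk premium = EV − CE = 4878.8 − 4569.76 = 309.04

$309.04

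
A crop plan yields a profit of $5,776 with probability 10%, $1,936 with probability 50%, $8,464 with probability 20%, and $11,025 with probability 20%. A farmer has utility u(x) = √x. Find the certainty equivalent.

$4,761

E[u] = 0.1·√5776 + 0.5·√1936 + 0.2·√8464 + 0.2·√11025 = 0.1·76 + 0.5·44 + 0.2·92 + 0.2·105 = 69
CE = (69)² = 4761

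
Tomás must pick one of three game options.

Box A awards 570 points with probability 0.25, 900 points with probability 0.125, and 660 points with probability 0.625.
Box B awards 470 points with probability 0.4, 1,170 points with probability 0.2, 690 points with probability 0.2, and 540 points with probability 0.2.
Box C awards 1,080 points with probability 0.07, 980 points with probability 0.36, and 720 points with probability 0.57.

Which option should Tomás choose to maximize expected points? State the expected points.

Box A = 0.25 × 570 + 0.125 × 900 + 0.625 × 660 = 142.5 + 112.5 + 412.5 = 667.5
Box B = 0.4 × 470 + 0.2 × 1170 + 0.2 × 690 + 0.2 × 540 = 188 + 234 + 138 + 108 = 668
Box C = 0.07 × 1080 + 0.36 × 980 + 0.57 × 720 = 75.6 + 352.8 + 410.4 = 838.8

Box C (838.8 points)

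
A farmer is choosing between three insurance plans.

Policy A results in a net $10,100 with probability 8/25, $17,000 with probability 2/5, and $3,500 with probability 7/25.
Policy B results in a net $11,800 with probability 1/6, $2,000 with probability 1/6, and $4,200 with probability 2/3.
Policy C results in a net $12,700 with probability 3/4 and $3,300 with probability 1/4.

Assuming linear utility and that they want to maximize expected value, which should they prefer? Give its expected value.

Policy A = 8/25 × 10100 + 2/5 × 17000 + 7/25 × 3500 = 3232 + 6800 + 980 = 11012
Policy B = 1/6 × 11800 + 1/6 × 2000 + 2/3 × 4200 = 1966.6667 + 333.3333 + 2800 = 5100
Policy C = 3/4 × 12700 + 1/4 × 3300 = 9525 + 825 = 10350

Policy A ($11,012)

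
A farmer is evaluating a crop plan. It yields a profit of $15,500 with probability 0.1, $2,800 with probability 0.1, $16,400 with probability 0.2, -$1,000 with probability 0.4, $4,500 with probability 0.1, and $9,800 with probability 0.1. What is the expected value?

EV = 0.1 × 15500 + 0.1 × 2800 + 0.2 × 16400 + 0.4 × (-1000) + 0.1 × 4500 + 0.1 × 9800 = 1550 + 280 + 3280 − 400 + 450 + 980 = 6140

$6,140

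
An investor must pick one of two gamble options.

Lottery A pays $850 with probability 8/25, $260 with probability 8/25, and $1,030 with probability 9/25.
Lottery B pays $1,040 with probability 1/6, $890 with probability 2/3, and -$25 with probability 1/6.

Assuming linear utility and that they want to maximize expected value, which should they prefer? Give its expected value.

Lottery B ($762.50)

Lottery A = 8/25 × 850 + 8/25 × 260 + 9/25 × 1030 = 272 + 83.2 + 370.8 = 726
Lottery B = 1/6 × 1040 + 2/3 × 890 + 1/6 × (-25) = 173.3333 + 593.3333 − 4.1667 = 762.5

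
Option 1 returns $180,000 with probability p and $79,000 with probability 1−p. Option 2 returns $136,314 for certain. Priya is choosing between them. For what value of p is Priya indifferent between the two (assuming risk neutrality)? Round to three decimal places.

p = 0.567

p·180000 + (1−p)·79000 = 136314
101000p + 79000 = 136314
p = (136314 − 79000) / 101000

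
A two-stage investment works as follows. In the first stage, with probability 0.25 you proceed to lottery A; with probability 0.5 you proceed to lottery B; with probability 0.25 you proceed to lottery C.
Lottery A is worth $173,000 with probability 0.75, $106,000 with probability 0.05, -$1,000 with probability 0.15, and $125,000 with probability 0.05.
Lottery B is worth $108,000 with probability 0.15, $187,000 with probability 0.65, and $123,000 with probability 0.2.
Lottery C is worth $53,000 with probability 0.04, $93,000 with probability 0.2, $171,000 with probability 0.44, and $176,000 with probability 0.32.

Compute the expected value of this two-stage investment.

EV(A) = 0.75 × 173000 + 0.05 × 106000 + 0.15 × (-1000) + 0.05 × 125000 = 129750 + 5300 − 150 + 6250 = 141150
EV(B) = 0.15 × 108000 + 0.65 × 187000 + 0.2 × 123000 = 16200 + 121550 + 24600 = 162350
EV(C) = 0.04 × 53000 + 0.2 × 93000 + 0.44 × 171000 + 0.32 × 176000 = 2120 + 18600 + 75240 + 56320 = 152280
Overall = 0.25 × 141150 + 0.5 × 162350 + 0.25 × 152280 = 35287.5 + 81175 + 38070 = 154532.5

$154,532.50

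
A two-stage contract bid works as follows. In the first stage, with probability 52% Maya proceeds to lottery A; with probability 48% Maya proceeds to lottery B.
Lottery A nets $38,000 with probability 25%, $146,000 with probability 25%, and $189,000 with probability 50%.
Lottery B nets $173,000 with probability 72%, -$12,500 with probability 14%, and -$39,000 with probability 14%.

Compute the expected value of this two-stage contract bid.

$129,388

EV(A) = 0.25 × 38000 + 0.25 × 146000 + 0.5 × 189000 = 9500 + 36500 + 94500 = 140500
EV(B) = 0.72 × 173000 + 0.14 × (-12500) + 0.14 × (-39000) = 124560 − 1750 − 5460 = 117350
Overall = 0.52 × 140500 + 0.48 × 117350 = 73060 + 56328 = 129388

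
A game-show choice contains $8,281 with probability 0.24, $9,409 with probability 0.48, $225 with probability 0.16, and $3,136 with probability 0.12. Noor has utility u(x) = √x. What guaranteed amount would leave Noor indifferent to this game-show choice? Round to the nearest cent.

$6,009.35

E[u] = 0.24·√8281 + 0.48·√9409 + 0.16·√225 + 0.12·√3136 = 0.24·91 + 0.48·97 + 0.16·15 + 0.12·56 = 77.52
CE = (77.52)² = 6009.3504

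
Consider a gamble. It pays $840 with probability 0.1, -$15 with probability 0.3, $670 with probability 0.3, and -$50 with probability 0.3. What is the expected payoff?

$265.50

EV = 0.1 × 840 + 0.3 × (-15) + 0.3 × 670 + 0.3 × (-50) = 84 − 4.5 + 201 − 15 = 265.5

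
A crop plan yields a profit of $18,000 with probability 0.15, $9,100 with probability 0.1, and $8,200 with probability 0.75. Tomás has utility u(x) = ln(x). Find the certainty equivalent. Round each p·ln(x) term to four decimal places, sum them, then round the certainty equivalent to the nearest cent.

E[u] = 0.15·ln(18000) + 0.1·ln(9100) + 0.75·ln(8200) = 1.4697 + 0.9116 + 6.7589 = 9.1402
CE = e^9.1402 ≈ 9322.63

$9,322.63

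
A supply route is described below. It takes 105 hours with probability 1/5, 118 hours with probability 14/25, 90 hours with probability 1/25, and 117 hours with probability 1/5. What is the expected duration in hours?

114.08 hours

EV = 1/5 × 105 + 14/25 × 118 + 1/25 × 90 + 1/5 × 117 = 21 + 66.08 + 3.6 + 23.4 = 114.08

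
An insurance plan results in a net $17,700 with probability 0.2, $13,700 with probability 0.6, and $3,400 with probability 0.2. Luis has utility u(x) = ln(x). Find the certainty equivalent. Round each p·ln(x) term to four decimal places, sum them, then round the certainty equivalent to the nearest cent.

$10,912.89

E[u] = 0.2·ln(17700) + 0.6·ln(13700) + 0.2·ln(3400) = 1.9563 + 5.7151 + 1.6263 = 9.2977
CE = e^9.2977 ≈ 10912.89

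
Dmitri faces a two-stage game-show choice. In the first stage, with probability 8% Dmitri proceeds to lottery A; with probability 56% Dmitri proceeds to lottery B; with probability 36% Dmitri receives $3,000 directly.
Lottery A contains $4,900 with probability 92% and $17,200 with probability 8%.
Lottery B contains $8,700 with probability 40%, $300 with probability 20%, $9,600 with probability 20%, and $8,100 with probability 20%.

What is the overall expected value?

EV(A) = 0.92 × 4900 + 0.08 × 17200 = 4508 + 1376 = 5884
EV(B) = 0.4 × 8700 + 0.2 × 300 + 0.2 × 9600 + 0.2 × 8100 = 3480 + 60 + 1920 + 1620 = 7080
Branch C: 3000 (certain)
Overall = 0.08 × 5884 + 0.56 × 7080 + 0.36 × 3000 = 470.72 + 3964.8 + 1080 = 5515.52

$5,515.52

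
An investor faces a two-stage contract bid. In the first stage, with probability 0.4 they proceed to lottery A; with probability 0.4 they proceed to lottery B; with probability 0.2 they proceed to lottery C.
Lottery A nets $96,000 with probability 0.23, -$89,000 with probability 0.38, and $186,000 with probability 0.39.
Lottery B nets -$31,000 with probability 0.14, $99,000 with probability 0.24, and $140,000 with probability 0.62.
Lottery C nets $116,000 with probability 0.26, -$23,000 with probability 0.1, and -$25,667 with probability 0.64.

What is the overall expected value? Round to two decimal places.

EV(A) = 0.23 × 96000 + 0.38 × (-89000) + 0.39 × 186000 = 22080 − 33820 + 72540 = 60800
EV(B) = 0.14 × (-31000) + 0.24 × 99000 + 0.62 × 140000 = -4340 + 23760 + 86800 = 106220
EV(C) = 0.26 × 116000 + 0.1 × (-23000) + 0.64 × (-25667) = 30160 − 2300 − 16426.88 = 11433.12
Overall = 0.4 × 60800 + 0.4 × 106220 + 0.2 × 11433.12 = 24320 + 42488 + 2286.624 = 69094.624

$69,094.62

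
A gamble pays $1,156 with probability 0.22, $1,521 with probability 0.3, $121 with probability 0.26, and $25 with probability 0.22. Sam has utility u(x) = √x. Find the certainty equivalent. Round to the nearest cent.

$535.46

E[u] = 0.22·√1156 + 0.3·√1521 + 0.26·√121 + 0.22·√25 = 0.22·34 + 0.3·39 + 0.26·11 + 0.22·5 = 23.14
CE = (23.14)² = 535.4596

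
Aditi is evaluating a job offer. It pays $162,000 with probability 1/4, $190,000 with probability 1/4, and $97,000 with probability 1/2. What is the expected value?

EV = 1/4 × 162000 + 1/4 × 190000 + 1/2 × 97000 = 40500 + 47500 + 48500 = 136500

$136,500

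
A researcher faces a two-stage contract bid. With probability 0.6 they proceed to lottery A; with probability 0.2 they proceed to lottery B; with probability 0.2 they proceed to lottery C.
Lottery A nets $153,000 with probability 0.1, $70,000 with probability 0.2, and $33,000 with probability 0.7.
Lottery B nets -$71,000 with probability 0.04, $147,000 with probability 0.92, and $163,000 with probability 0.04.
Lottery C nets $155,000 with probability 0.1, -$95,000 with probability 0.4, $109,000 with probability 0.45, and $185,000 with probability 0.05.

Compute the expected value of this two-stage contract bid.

$66,384

EV(A) = 0.1 × 153000 + 0.2 × 70000 + 0.7 × 33000 = 15300 + 14000 + 23100 = 52400
EV(B) = 0.04 × (-71000) + 0.92 × 147000 + 0.04 × 163000 = -2840 + 135240 + 6520 = 138920
EV(C) = 0.1 × 155000 + 0.4 × (-95000) + 0.45 × 109000 + 0.05 × 185000 = 15500 − 38000 + 49050 + 9250 = 35800
Overall = 0.6 × 52400 + 0.2 × 138920 + 0.2 × 35800 = 31440 + 27784 + 7160 = 66384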